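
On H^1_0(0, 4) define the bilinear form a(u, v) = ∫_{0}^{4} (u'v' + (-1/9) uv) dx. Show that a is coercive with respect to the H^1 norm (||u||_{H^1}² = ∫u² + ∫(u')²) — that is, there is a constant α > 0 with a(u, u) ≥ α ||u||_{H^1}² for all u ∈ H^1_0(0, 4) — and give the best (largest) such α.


α = (-16/9 + π^2)/(π^2 + 16)

Coercivity of a(·,·) on H^1_0(0, 4) means a(u, u) ≥ α ||u||_{H^1}² for every u ∈ H^1_0.
The interval has length L = 4, and Poincaré/coercivity depend only on L. Here a(u, u) = ∫(u')² + (-1/9)·∫u².
Here c = -1/9 < 0 with |c| < (π/L)² = π^2/16, so coercivity still holds. The condition a(u,u) ≥ α||u||_{H^1}² reads (1−α)∫(u')² ≥ (α−c)∫u². Any admissible α is ≤ 1 (rapidly oscillating u have ∫u²/∫(u')² → 0), and α = 1 would force 0 ≥ (1−c)∫u², impossible since c < 1; so 1−α > 0. By the sharp Poincaré inequality on H^1_0 of an interval of length L, ∫(u')² ≥ (π/L)²∫u² with equality for the first sine mode sin(π(x−x₀)/L) (x₀ the left endpoint), so the inequality holds for all u iff (1−α)(π/L)² ≥ α − c, i.e. α ≤ ((π/L)² + c)/((π/L)² + 1) = (1 + c(L/π)²)/(1 + (L/π)²). (Direct route, valid since c ≤ 0: Poincaré gives c∫u² ≥ c(L/π)²∫(u')², so a(u,u) ≥ (1 + c(L/π)²)∫(u')², while ||u||_{H^1}² ≤ (1 + (L/π)²)∫(u')²; dividing yields the same α.) With (π/L)² = π^2/16 and c = -1/9, the largest admissible constant is α = ((π/L)² + c)/((π/L)² + 1).
Simplifying, α = (-16/9 + π^2)/(π^2 + 16).


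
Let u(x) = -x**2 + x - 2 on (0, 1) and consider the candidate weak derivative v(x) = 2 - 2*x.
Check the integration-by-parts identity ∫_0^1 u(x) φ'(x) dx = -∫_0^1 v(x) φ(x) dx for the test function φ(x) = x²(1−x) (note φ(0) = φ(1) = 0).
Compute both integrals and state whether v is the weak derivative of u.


LHS = 1/60, RHS = -1/15. No, v is not the weak derivative of u.

u(x) = -x**2 + x - 2, classical derivative u'(x) = 1 - 2*x.
φ(x) = x²(1−x), so φ'(x) = x*(2 - 3*x).
Note φ(0) = φ(1) = 0, so the boundary term u·φ vanishes.
LHS = ∫_0^1 u(x) φ'(x) dx = ∫_0^1 (3*x^4 - 5*x^3 + 8*x^2 - 4*x) dx. Term by term:
  ∫_0^1 3*x^4 dx = 3/5;  ∫_0^1 -5*x^3 dx = -5/4;  ∫_0^1 8*x^2 dx = 8/3;
  ∫_0^1 -4*x dx = -2.
Sum: 3/5 − 5/4 + 8/3 − 2 = 1/60.
So LHS = 1/60.
∫_0^1 v(x) φ(x) dx = ∫_0^1 (2*x^4 - 4*x^3 + 2*x^2) dx. Term by term:
  ∫_0^1 2*x^4 dx = 2/5;  ∫_0^1 -4*x^3 dx = -1;  ∫_0^1 2*x^2 dx = 2/3.
Sum: 2/5 − 1 + 2/3 = 1/15.
So RHS = -∫_0^1 v(x) φ(x) dx = -1/15.
LHS − RHS = 1/12 ≠ 0, so the identity fails.
(For a valid weak derivative the identity must hold for EVERY test function, in particular this one. The failure shows v is NOT the weak derivative of u.)
Correct weak derivative would be u'(x) = 1 - 2*x.


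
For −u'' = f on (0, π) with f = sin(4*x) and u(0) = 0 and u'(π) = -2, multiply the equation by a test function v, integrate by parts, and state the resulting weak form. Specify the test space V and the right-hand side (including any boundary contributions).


V = {v ∈ H^1(0, π) : v(0) = 0} (test functions vanish at x = 0 where u is specified); weak form: ∫_0^π u'v' dx = ∫_0^π (sin(4*x)) v dx − 2·v(π) for all v ∈ V.

Multiply both sides by a test function v and integrate from 0 to π:
  ∫_0^π −u''(x) v(x) dx = ∫_0^π f(x) v(x) dx.
Integrate the LHS by parts once:
  ∫_0^π −u'' v dx = −[u'(x) v(x)]_0^π + ∫_0^π u'(x) v'(x) dx.
Thus ∫_0^π u'(x) v'(x) dx = ∫_0^π f(x) v(x) dx + [u'(x) v(x)]_0^π.
Choose V so that boundary terms are either known or forced to vanish.
Mixed BC: u(0) = 0 (Dirichlet) and u'(π) = -2 (Neumann). Define V = {v ∈ H^1(0, π) : v(0) = 0}. Then [u' v]_0^π = u'(π)·v(π) − u'(0)·0 = − 2·v(π).
Weak formulation: find u (satisfying any essential BC) such that ∫_0^π u'(x) v'(x) dx = ∫_0^π f v dx − 2·v(π) for all v ∈ V (Dirichlet at 0 absorbed into V; Neumann datum at x = π contributes the boundary term).
Substituting f(x) = sin(4*x), the right-hand side is ∫_0^π (sin(4*x)) v dx − 2·v(π).


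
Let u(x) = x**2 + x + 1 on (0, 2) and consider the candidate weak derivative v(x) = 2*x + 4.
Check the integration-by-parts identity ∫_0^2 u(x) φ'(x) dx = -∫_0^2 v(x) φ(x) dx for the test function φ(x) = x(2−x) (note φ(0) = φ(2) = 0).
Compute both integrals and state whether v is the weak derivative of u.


LHS = -4, RHS = -8. No, v is not the weak derivative of u.

u(x) = x**2 + x + 1, classical derivative u'(x) = 2*x + 1.
φ(x) = x(2−x), so φ'(x) = 2 - 2*x.
Note φ(0) = φ(2) = 0, so the boundary term u·φ vanishes.
LHS = ∫_0^2 u(x) φ'(x) dx = ∫_0^2 (2 - 2*x^3) dx. Term by term:
  ∫_0^2 -2*x^3 dx = -8;  ∫_0^2 2 dx = 4.
Sum: -8 + 4 = -4.
So LHS = -4.
∫_0^2 v(x) φ(x) dx = ∫_0^2 (-2*x^3 + 8*x) dx. Term by term:
  ∫_0^2 -2*x^3 dx = -8;  ∫_0^2 8*x dx = 16.
Sum: -8 + 16 = 8.
So RHS = -∫_0^2 v(x) φ(x) dx = -8.
LHS − RHS = 4 ≠ 0, so the identity fails.
(For a valid weak derivative the identity must hold for EVERY test function, in particular this one. The failure shows v is NOT the weak derivative of u.)
Correct weak derivative would be u'(x) = 2*x + 1.


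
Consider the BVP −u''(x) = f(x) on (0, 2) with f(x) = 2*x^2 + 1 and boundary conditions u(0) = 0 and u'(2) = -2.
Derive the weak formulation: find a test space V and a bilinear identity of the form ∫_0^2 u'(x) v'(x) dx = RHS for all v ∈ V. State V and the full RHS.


V = {v ∈ H^1(0, 2) : v(0) = 0} (test functions vanish at x = 0 where u is specified); weak form: ∫_0^2 u'v' dx = ∫_0^2 (2*x^2 + 1) v dx − 2·v(2) for all v ∈ V.

Multiply both sides by a test function v and integrate from 0 to 2:
  ∫_0^2 −u''(x) v(x) dx = ∫_0^2 f(x) v(x) dx.
Integrate the LHS by parts once:
  ∫_0^2 −u'' v dx = −[u'(x) v(x)]_0^2 + ∫_0^2 u'(x) v'(x) dx.
Thus ∫_0^2 u'(x) v'(x) dx = ∫_0^2 f(x) v(x) dx + [u'(x) v(x)]_0^2.
Choose V so that boundary terms are either known or forced to vanish.
Mixed BC: u(0) = 0 (Dirichlet) and u'(2) = -2 (Neumann). Define V = {v ∈ H^1(0, 2) : v(0) = 0}. Then [u' v]_0^2 = u'(2)·v(2) − u'(0)·0 = − 2·v(2).
Weak formulation: find u (satisfying any essential BC) such that ∫_0^2 u'(x) v'(x) dx = ∫_0^2 f v dx − 2·v(2) for all v ∈ V (Dirichlet at 0 absorbed into V; Neumann datum at x = 2 contributes the boundary term).
Substituting f(x) = 2*x^2 + 1, the right-hand side is ∫_0^2 (2*x^2 + 1) v dx − 2·v(2).


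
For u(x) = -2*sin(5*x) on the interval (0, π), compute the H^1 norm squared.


||u||_{H^1(0,π)}^2 = 52*π

u'(x) = -10*cos(5*x).
Expand u² and (u')² and integrate term by term on (0, π), using: for integers n ≥ 1, ∫_0^π sin²(nx) dx = ∫_0^π cos²(nx) dx = π/2; for n ≠ n', ∫_0^π sin(nx)sin(n'x) dx = ∫_0^π cos(nx)cos(n'x) dx = 0; and by product-to-sum, ∫_0^π sin(nx)cos(n'x) dx = ½∫_0^π [sin((n+n')x) + sin((n−n')x)] dx, which is 0 when n+n' is even and 2n/(n²−n'²) when n+n' is odd (it need not vanish on (0, π)).
  u² squared terms: (-2)²·∫sin(5x)² dx = 4·π/2 = 2*π.
  So ∫_0^π u² dx = 2*π.
  (u')² squared terms: (-10)²·∫cos(5x)² dx = 100·π/2 = 50*π.
  So ∫_0^π (u')² dx = 50*π.
||u||_{H^1}^2 = (2*π) + (50*π) = 52*π.


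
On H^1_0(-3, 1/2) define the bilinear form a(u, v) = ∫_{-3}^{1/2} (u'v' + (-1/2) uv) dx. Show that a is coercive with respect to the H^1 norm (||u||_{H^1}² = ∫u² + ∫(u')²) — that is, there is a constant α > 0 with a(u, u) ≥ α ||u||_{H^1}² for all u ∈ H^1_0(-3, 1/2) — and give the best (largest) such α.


α = (-49 + 8*π^2)/(2*(4*π^2 + 49))

Coercivity of a(·,·) on H^1_0(-3, 1/2) means a(u, u) ≥ α ||u||_{H^1}² for every u ∈ H^1_0.
The interval has length L = 7/2, and Poincaré/coercivity depend only on L. Here a(u, u) = ∫(u')² + (-1/2)·∫u².
Here c = -1/2 < 0 with |c| < (π/L)² = 4*π^2/49, so coercivity still holds. The condition a(u,u) ≥ α||u||_{H^1}² reads (1−α)∫(u')² ≥ (α−c)∫u². Any admissible α is ≤ 1 (rapidly oscillating u have ∫u²/∫(u')² → 0), and α = 1 would force 0 ≥ (1−c)∫u², impossible since c < 1; so 1−α > 0. By the sharp Poincaré inequality on H^1_0 of an interval of length L, ∫(u')² ≥ (π/L)²∫u² with equality for the first sine mode sin(π(x−x₀)/L) (x₀ the left endpoint), so the inequality holds for all u iff (1−α)(π/L)² ≥ α − c, i.e. α ≤ ((π/L)² + c)/((π/L)² + 1) = (1 + c(L/π)²)/(1 + (L/π)²). (Direct route, valid since c ≤ 0: Poincaré gives c∫u² ≥ c(L/π)²∫(u')², so a(u,u) ≥ (1 + c(L/π)²)∫(u')², while ||u||_{H^1}² ≤ (1 + (L/π)²)∫(u')²; dividing yields the same α.) With (π/L)² = 4*π^2/49 and c = -1/2, the largest admissible constant is α = ((π/L)² + c)/((π/L)² + 1).
Simplifying, α = (-49 + 8*π^2)/(2*(4*π^2 + 49)).


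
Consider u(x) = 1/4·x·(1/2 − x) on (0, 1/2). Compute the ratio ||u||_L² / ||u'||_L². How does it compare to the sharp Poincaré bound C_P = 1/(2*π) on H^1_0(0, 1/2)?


||u||_L² / ||u'||_L² = sqrt(10)/20 < C_P = 1/(2*π).

u(x) = 1/4·x·(1/2 − x), so u'(x) = 1/8 - x/2.
u(x) = 1/4·x·(1/2 − x) vanishes at x = 0 and x = 1/2, so u ∈ H^1_0(0, 1/2). Differentiate via the product rule and integrate the resulting polynomials term by term.
  ∫_0^1/2 u² dx = ∫_0^1/2 (x^4/16 - x^3/16 + x^2/64) dx. Term by term:
    ∫_0^1/2 x^4/16 dx = 1/2560;  ∫_0^1/2 -x^3/16 dx = -1/1024;  ∫_0^1/2 x^2/64 dx = 1/1536.
  Sum: 1/2560 − 1/1024 + 1/1536 = 1/15360.
  ∫_0^1/2 (u')² dx = ∫_0^1/2 (x^2/4 - x/8 + 1/64) dx. Term by term:
    ∫_0^1/2 x^2/4 dx = 1/96;  ∫_0^1/2 -x/8 dx = -1/64;  ∫_0^1/2 1/64 dx = 1/128.
  Sum: 1/96 − 1/64 + 1/128 = 1/384.
∫_0^1/2 u² dx = 1/15360, so ||u||_L² = sqrt(15)/480.
∫_0^1/2 (u')² dx = 1/384, so ||u'||_L² = sqrt(6)/48.
Ratio ||u||_L² / ||u'||_L² = sqrt(10)/20.
Sharp Poincaré constant on H^1_0(0, 1/2) is C_P = L/π = 1/(2*π), achieved by sin(2*π·x).
A polynomial bump cannot attain the sharp Poincaré constant (only the first sine eigenfunction does), so the ratio is strictly less than C_P, consistent with ||u||_L² ≤ C_P ||u'||_L².


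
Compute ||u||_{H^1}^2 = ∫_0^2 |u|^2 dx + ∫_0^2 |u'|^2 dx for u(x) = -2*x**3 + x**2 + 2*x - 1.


||u||_{H^1}^2 = 12818/105

The H^1 norm (squared) on an interval (0, L) is
  ||u||_{H^1}^2 = ∫_0^L u(x)^2 dx + ∫_0^L u'(x)^2 dx.
Compute u'(x) = -6*x**2 + 2*x + 2.
Then u(x)^2 = 4*x**6 - 4*x**5 - 7*x**4 + 8*x**3 + 2*x**2 - 4*x + 1 and u'(x)^2 = 36*x**4 - 24*x**3 - 20*x**2 + 8*x + 4.
Integrate each monomial from 0 to 2 using ∫_0^2 c·x^n dx = c·2^(n+1)/(n+1):
  ∫_0^2 u(x)^2 dx = ∫_0^2 (4*x^6 - 4*x^5 - 7*x^4 + 8*x^3 + 2*x^2 - 4*x + 1) dx. Term by term:
    ∫_0^2 4*x^6 dx = 512/7;  ∫_0^2 -4*x^5 dx = -128/3;  ∫_0^2 -7*x^4 dx = -224/5;
    ∫_0^2 8*x^3 dx = 32;  ∫_0^2 2*x^2 dx = 16/3;  ∫_0^2 -4*x dx = -8;
    ∫_0^2 1 dx = 2.
  Sum: 512/7 − 128/3 − 224/5 + 32 + 16/3 − 8 + 2 = 1786/105.
  ∫_0^2 u'(x)^2 dx = ∫_0^2 (36*x^4 - 24*x^3 - 20*x^2 + 8*x + 4) dx. Term by term:
    ∫_0^2 36*x^4 dx = 1152/5;  ∫_0^2 -24*x^3 dx = -96;  ∫_0^2 -20*x^2 dx = -160/3;
    ∫_0^2 8*x dx = 16;  ∫_0^2 4 dx = 8.
  Sum: 1152/5 − 96 − 160/3 + 16 + 8 = 1576/15.
Adding: ||u||_{H^1}^2 = 1786/105 + 1576/15 = 12818/105.


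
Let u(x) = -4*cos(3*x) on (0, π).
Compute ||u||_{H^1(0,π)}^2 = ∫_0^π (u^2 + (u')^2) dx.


||u||_{H^1(0,π)}^2 = 80*π

u'(x) = 12*sin(3*x).
Expand u² and (u')² and integrate term by term on (0, π), using: for integers n ≥ 1, ∫_0^π sin²(nx) dx = ∫_0^π cos²(nx) dx = π/2; for n ≠ n', ∫_0^π sin(nx)sin(n'x) dx = ∫_0^π cos(nx)cos(n'x) dx = 0; and by product-to-sum, ∫_0^π sin(nx)cos(n'x) dx = ½∫_0^π [sin((n+n')x) + sin((n−n')x)] dx, which is 0 when n+n' is even and 2n/(n²−n'²) when n+n' is odd (it need not vanish on (0, π)).
  u² squared terms: (-4)²·∫cos(3x)² dx = 16·π/2 = 8*π.
  So ∫_0^π u² dx = 8*π.
  (u')² squared terms: (12)²·∫sin(3x)² dx = 144·π/2 = 72*π.
  So ∫_0^π (u')² dx = 72*π.
||u||_{H^1}^2 = (8*π) + (72*π) = 80*π.


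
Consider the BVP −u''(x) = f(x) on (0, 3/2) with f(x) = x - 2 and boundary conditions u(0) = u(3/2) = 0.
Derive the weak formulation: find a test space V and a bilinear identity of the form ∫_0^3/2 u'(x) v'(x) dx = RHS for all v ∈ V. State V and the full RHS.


V = H^1_0(0, 3/2) (so v(0) = v(3/2) = 0); weak form: ∫_0^3/2 u'v' dx = ∫_0^3/2 (x - 2) v dx for all v ∈ V.

Multiply both sides by a test function v and integrate from 0 to 3/2:
  ∫_0^3/2 −u''(x) v(x) dx = ∫_0^3/2 f(x) v(x) dx.
Integrate the LHS by parts once:
  ∫_0^3/2 −u'' v dx = −[u'(x) v(x)]_0^3/2 + ∫_0^3/2 u'(x) v'(x) dx.
Thus ∫_0^3/2 u'(x) v'(x) dx = ∫_0^3/2 f(x) v(x) dx + [u'(x) v(x)]_0^3/2.
Choose V so that boundary terms are either known or forced to vanish.
u is Dirichlet: u(0) = u(3/2) = 0. Let V = H^1_0(0, 3/2); then v(0) = v(3/2) = 0, and [u' v]_0^3/2 = 0.
Weak formulation: find u (satisfying any essential BC) such that ∫_0^3/2 u'(x) v'(x) dx = ∫_0^3/2 f v dx for all v ∈ V.
Substituting f(x) = x - 2, the right-hand side is ∫_0^3/2 (x - 2) v dx.


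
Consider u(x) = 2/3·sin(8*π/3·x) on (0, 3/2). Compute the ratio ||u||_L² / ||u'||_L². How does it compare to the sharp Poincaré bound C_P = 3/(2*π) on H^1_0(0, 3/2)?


||u||_L² / ||u'||_L² = 3/(8*π) < C_P = 3/(2*π).

u(x) = 2/3·sin(8*π/3·x), so u'(x) = 16*π*cos(8*π*x/3)/9.
Writing u(x) = A·sin(kπx/L) with A = 2/3 and k = 4, use ∫_0^L sin²(kπx/L) dx = L/2 and ∫_0^L cos²(kπx/L) dx = L/2.
u² = 4/9·sin²(8*π/3·x) and (u')² = 256*π^2/81·cos²(8*π/3·x), and each of sin², cos² integrates to L/2 = 3/4 over (0, 3/2).
∫_0^3/2 u² dx = 1/3, so ||u||_L² = sqrt(3)/3.
∫_0^3/2 (u')² dx = 64*π^2/27, so ||u'||_L² = 8*sqrt(3)*π/9.
Ratio ||u||_L² / ||u'||_L² = 3/(8*π).
Sharp Poincaré constant on H^1_0(0, 3/2) is C_P = L/π = 3/(2*π), achieved by sin(2*π/3·x).
This is the k = 4 harmonic; the ratio L/(kπ) is strictly less than C_P = L/π, consistent with the sharp inequality ||u||_L² ≤ C_P ||u'||_L².


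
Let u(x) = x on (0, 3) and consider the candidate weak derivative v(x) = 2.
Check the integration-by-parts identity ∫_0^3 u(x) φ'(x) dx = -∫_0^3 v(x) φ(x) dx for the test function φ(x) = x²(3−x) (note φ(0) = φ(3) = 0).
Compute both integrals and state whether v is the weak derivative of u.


LHS = -27/4, RHS = -27/2. No, v is not the weak derivative of u.

u(x) = x, classical derivative u'(x) = 1.
φ(x) = x²(3−x), so φ'(x) = 3*x*(2 - x).
Note φ(0) = φ(3) = 0, so the boundary term u·φ vanishes.
LHS = ∫_0^3 u(x) φ'(x) dx = ∫_0^3 (-3*x^3 + 6*x^2) dx. Term by term:
  ∫_0^3 -3*x^3 dx = -243/4;  ∫_0^3 6*x^2 dx = 54.
Sum: -243/4 + 54 = -27/4.
So LHS = -27/4.
∫_0^3 v(x) φ(x) dx = ∫_0^3 (-2*x^3 + 6*x^2) dx. Term by term:
  ∫_0^3 -2*x^3 dx = -81/2;  ∫_0^3 6*x^2 dx = 54.
Sum: -81/2 + 54 = 27/2.
So RHS = -∫_0^3 v(x) φ(x) dx = -27/2.
LHS − RHS = 27/4 ≠ 0, so the identity fails.
(For a valid weak derivative the identity must hold for EVERY test function, in particular this one. The failure shows v is NOT the weak derivative of u.)
Correct weak derivative would be u'(x) = 1.


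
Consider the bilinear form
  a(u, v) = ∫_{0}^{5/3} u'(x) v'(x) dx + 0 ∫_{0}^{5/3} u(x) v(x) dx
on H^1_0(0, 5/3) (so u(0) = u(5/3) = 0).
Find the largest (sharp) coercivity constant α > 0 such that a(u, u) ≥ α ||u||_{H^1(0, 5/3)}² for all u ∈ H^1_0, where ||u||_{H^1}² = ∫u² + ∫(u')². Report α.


α = 9*π^2/(25 + 9*π^2)

Coercivity of a(·,·) on H^1_0(0, 5/3) means a(u, u) ≥ α ||u||_{H^1}² for every u ∈ H^1_0.
The interval has length L = 5/3, and Poincaré/coercivity depend only on L. Here a(u, u) = ∫(u')² + (0)·∫u².
Here c = 0, so a(u,u) = ∫(u')² alone. The condition a(u,u) ≥ α||u||_{H^1}² reads (1−α)∫(u')² ≥ (α−c)∫u². Any admissible α is ≤ 1 (rapidly oscillating u have ∫u²/∫(u')² → 0), and α = 1 would force 0 ≥ (1−c)∫u², impossible since c < 1; so 1−α > 0. By the sharp Poincaré inequality on H^1_0 of an interval of length L, ∫(u')² ≥ (π/L)²∫u² with equality for the first sine mode sin(π(x−x₀)/L) (x₀ the left endpoint), so the inequality holds for all u iff (1−α)(π/L)² ≥ α − c, i.e. α ≤ ((π/L)² + c)/((π/L)² + 1) = (1 + c(L/π)²)/(1 + (L/π)²). (Direct route, valid since c ≤ 0: Poincaré gives c∫u² ≥ c(L/π)²∫(u')², so a(u,u) ≥ (1 + c(L/π)²)∫(u')², while ||u||_{H^1}² ≤ (1 + (L/π)²)∫(u')²; dividing yields the same α.) With (π/L)² = 9*π^2/25 and c = 0, the largest admissible constant is α = ((π/L)² + c)/((π/L)² + 1).
Simplifying, α = 9*π^2/(25 + 9*π^2).


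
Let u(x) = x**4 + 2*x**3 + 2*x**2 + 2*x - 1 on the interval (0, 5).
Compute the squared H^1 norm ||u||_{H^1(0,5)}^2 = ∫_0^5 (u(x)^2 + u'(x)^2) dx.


||u||_{H^1}^2 = 113103925/126

The H^1 norm (squared) on an interval (0, L) is
  ||u||_{H^1}^2 = ∫_0^L u(x)^2 dx + ∫_0^L u'(x)^2 dx.
Compute u'(x) = 4*x**3 + 6*x**2 + 4*x + 2.
Then u(x)^2 = x**8 + 4*x**7 + 8*x**6 + 12*x**5 + 10*x**4 + 4*x**3 - 4*x + 1 and u'(x)^2 = 16*x**6 + 48*x**5 + 68*x**4 + 64*x**3 + 40*x**2 + 16*x + 4.
Integrate each monomial from 0 to 5 using ∫_0^5 c·x^n dx = c·5^(n+1)/(n+1):
  ∫_0^5 u(x)^2 dx = ∫_0^5 (x^8 + 4*x^7 + 8*x^6 + 12*x^5 + 10*x^4 + 4*x^3 - 4*x + 1) dx. Term by term:
    ∫_0^5 x^8 dx = 1953125/9;  ∫_0^5 4*x^7 dx = 390625/2;  ∫_0^5 8*x^6 dx = 625000/7;
    ∫_0^5 12*x^5 dx = 31250;  ∫_0^5 10*x^4 dx = 6250;  ∫_0^5 4*x^3 dx = 625;
    ∫_0^5 -4*x dx = -50;  ∫_0^5 1 dx = 5.
  Sum: 1953125/9 + 390625/2 + 625000/7 + 31250 + 6250 + 625 − 50 + 5 = 68001205/126.
  ∫_0^5 u'(x)^2 dx = ∫_0^5 (16*x^6 + 48*x^5 + 68*x^4 + 64*x^3 + 40*x^2 + 16*x + 4) dx. Term by term:
    ∫_0^5 16*x^6 dx = 1250000/7;  ∫_0^5 48*x^5 dx = 125000;  ∫_0^5 68*x^4 dx = 42500;
    ∫_0^5 64*x^3 dx = 10000;  ∫_0^5 40*x^2 dx = 5000/3;  ∫_0^5 16*x dx = 200;
    ∫_0^5 4 dx = 20.
  Sum: 1250000/7 + 125000 + 42500 + 10000 + 5000/3 + 200 + 20 = 7517120/21.
Adding: ||u||_{H^1}^2 = 68001205/126 + 7517120/21 = 113103925/126.


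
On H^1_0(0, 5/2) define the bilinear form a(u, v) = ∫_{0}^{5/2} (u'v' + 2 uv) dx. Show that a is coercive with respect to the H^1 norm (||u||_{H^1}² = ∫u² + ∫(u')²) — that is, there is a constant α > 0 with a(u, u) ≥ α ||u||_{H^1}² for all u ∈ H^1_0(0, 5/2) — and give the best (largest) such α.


α = 1

Coercivity of a(·,·) on H^1_0(0, 5/2) means a(u, u) ≥ α ||u||_{H^1}² for every u ∈ H^1_0.
The interval has length L = 5/2, and Poincaré/coercivity depend only on L. Here a(u, u) = ∫(u')² + (2)·∫u².
Here c = 2 ≥ 1, so a(u,u) = ∫(u')² + c∫u² ≥ ∫(u')² + ∫u² = ||u||_{H^1}², i.e. α = 1 works. No larger α is possible: a(u,u) ≥ α||u||_{H^1}² means (1−α)∫(u')² ≥ (α−c)∫u², and for the modes u_n = sin(nπ(x−x₀)/L) (x₀ the left endpoint) one has ∫u_n²/∫(u_n')² = (L/(nπ))² → 0, so a(u_n,u_n)/||u_n||_{H^1}² → 1. Hence the optimal constant is α = 1.
Therefore α = 1.


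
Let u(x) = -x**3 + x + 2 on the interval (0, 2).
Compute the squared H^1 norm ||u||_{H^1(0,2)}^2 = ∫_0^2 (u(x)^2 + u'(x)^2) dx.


||u||_{H^1}^2 = 5434/105

The H^1 norm (squared) on an interval (0, L) is
  ||u||_{H^1}^2 = ∫_0^L u(x)^2 dx + ∫_0^L u'(x)^2 dx.
Compute u'(x) = 1 - 3*x**2.
Then u(x)^2 = x**6 - 2*x**4 - 4*x**3 + x**2 + 4*x + 4 and u'(x)^2 = 9*x**4 - 6*x**2 + 1.
Integrate each monomial from 0 to 2 using ∫_0^2 c·x^n dx = c·2^(n+1)/(n+1):
  ∫_0^2 u(x)^2 dx = ∫_0^2 (x^6 - 2*x^4 - 4*x^3 + x^2 + 4*x + 4) dx. Term by term:
    ∫_0^2 x^6 dx = 128/7;  ∫_0^2 -2*x^4 dx = -64/5;  ∫_0^2 -4*x^3 dx = -16;
    ∫_0^2 x^2 dx = 8/3;  ∫_0^2 4*x dx = 8;  ∫_0^2 4 dx = 8.
  Sum: 128/7 − 64/5 − 16 + 8/3 + 8 + 8 = 856/105.
  ∫_0^2 u'(x)^2 dx = ∫_0^2 (9*x^4 - 6*x^2 + 1) dx. Term by term:
    ∫_0^2 9*x^4 dx = 288/5;  ∫_0^2 -6*x^2 dx = -16;  ∫_0^2 1 dx = 2.
  Sum: 288/5 − 16 + 2 = 218/5.
Adding: ||u||_{H^1}^2 = 856/105 + 218/5 = 5434/105.


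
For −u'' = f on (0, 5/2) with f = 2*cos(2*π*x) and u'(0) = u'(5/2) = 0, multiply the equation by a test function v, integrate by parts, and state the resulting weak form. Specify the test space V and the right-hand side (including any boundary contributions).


V = H^1(0, 5/2) (no boundary constraint on v; u is determined up to an additive constant); weak form: ∫_0^5/2 u'v' dx = ∫_0^5/2 (2*cos(2*π*x)) v dx for all v ∈ V.

Multiply both sides by a test function v and integrate from 0 to 5/2:
  ∫_0^5/2 −u''(x) v(x) dx = ∫_0^5/2 f(x) v(x) dx.
Integrate the LHS by parts once:
  ∫_0^5/2 −u'' v dx = −[u'(x) v(x)]_0^5/2 + ∫_0^5/2 u'(x) v'(x) dx.
Thus ∫_0^5/2 u'(x) v'(x) dx = ∫_0^5/2 f(x) v(x) dx + [u'(x) v(x)]_0^5/2.
Choose V so that boundary terms are either known or forced to vanish.
u has homogeneous Neumann: u'(0) = u'(5/2) = 0. So [u' v]_0^5/2 = 0·v(5/2) − 0·v(0) = 0 for any v; take V = H^1(0, 5/2).
Weak formulation: find u (satisfying any essential BC) such that ∫_0^5/2 u'(x) v'(x) dx = ∫_0^5/2 f v dx for all v ∈ V (homogeneous Neumann, so boundary terms vanish).
Substituting f(x) = 2*cos(2*π*x), the right-hand side is ∫_0^5/2 (2*cos(2*π*x)) v dx.
Compatibility check (pure Neumann): taking v ≡ 1 ∈ V gives 0 = ∫_0^5/2 f dx + (0) − (0), i.e. ∫_0^5/2 f dx must equal u'(0) − u'(5/2) = 0. Indeed ∫_0^5/2 (2*cos(2*π*x)) dx = 0, so the data are compatible. The solution is then unique only up to an additive constant (fix it e.g. by requiring ∫_0^5/2 u dx = 0).


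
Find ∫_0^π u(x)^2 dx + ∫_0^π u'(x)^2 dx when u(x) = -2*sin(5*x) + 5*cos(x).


||u||_{H^1(0,π)}^2 = 77*π

u'(x) = -5*sin(x) - 10*cos(5*x).
Expand u² and (u')² and integrate term by term on (0, π), using: for integers n ≥ 1, ∫_0^π sin²(nx) dx = ∫_0^π cos²(nx) dx = π/2; for n ≠ n', ∫_0^π sin(nx)sin(n'x) dx = ∫_0^π cos(nx)cos(n'x) dx = 0; and by product-to-sum, ∫_0^π sin(nx)cos(n'x) dx = ½∫_0^π [sin((n+n')x) + sin((n−n')x)] dx, which is 0 when n+n' is even and 2n/(n²−n'²) when n+n' is odd (it need not vanish on (0, π)).
  u² squared terms: (-2)²·∫sin(5x)² dx = 4·π/2 = 2*π;  (5)²·∫cos(x)² dx = 25·π/2 = 25*π/2.
  u² cross terms: 2·(-2)·(5)·∫sin(5x)·cos(x) dx = -20·(0) = 0.
  So ∫_0^π u² dx = 2*π + 25*π/2 + 0 = 29*π/2.
  (u')² squared terms: (-10)²·∫cos(5x)² dx = 100·π/2 = 50*π;  (-5)²·∫sin(x)² dx = 25·π/2 = 25*π/2.
  (u')² cross terms: 2·(-10)·(-5)·∫cos(5x)·sin(x) dx = 100·(0) = 0.
  So ∫_0^π (u')² dx = 50*π + 25*π/2 + 0 = 125*π/2.
||u||_{H^1}^2 = (29*π/2) + (125*π/2) = 77*π.


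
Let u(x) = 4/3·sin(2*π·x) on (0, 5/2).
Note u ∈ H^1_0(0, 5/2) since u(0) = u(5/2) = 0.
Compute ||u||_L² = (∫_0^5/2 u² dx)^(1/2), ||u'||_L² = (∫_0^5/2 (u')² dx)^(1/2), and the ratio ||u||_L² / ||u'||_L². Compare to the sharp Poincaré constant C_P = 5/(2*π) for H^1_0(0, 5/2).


||u||_L² / ||u'||_L² = 1/(2*π) < C_P = 5/(2*π).

u(x) = 4/3·sin(2*π·x), so u'(x) = 8*π*cos(2*π*x)/3.
Writing u(x) = A·sin(kπx/L) with A = 4/3 and k = 5, use ∫_0^L sin²(kπx/L) dx = L/2 and ∫_0^L cos²(kπx/L) dx = L/2.
u² = 16/9·sin²(2*π·x) and (u')² = 64*π^2/9·cos²(2*π·x), and each of sin², cos² integrates to L/2 = 5/4 over (0, 5/2).
∫_0^5/2 u² dx = 20/9, so ||u||_L² = 2*sqrt(5)/3.
∫_0^5/2 (u')² dx = 80*π^2/9, so ||u'||_L² = 4*sqrt(5)*π/3.
Ratio ||u||_L² / ||u'||_L² = 1/(2*π).
Sharp Poincaré constant on H^1_0(0, 5/2) is C_P = L/π = 5/(2*π), achieved by sin(2*π/5·x).
This is the k = 5 harmonic; the ratio L/(kπ) is strictly less than C_P = L/π, consistent with the sharp inequality ||u||_L² ≤ C_P ||u'||_L².


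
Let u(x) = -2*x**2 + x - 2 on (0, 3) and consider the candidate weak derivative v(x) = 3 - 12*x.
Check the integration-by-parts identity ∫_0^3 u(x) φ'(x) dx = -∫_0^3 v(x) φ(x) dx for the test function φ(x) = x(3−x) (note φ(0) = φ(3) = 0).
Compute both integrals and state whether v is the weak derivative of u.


LHS = 45/2, RHS = 135/2. No, v is not the weak derivative of u.

u(x) = -2*x**2 + x - 2, classical derivative u'(x) = 1 - 4*x.
φ(x) = x(3−x), so φ'(x) = 3 - 2*x.
Note φ(0) = φ(3) = 0, so the boundary term u·φ vanishes.
LHS = ∫_0^3 u(x) φ'(x) dx = ∫_0^3 (4*x^3 - 8*x^2 + 7*x - 6) dx. Term by term:
  ∫_0^3 4*x^3 dx = 81;  ∫_0^3 -8*x^2 dx = -72;  ∫_0^3 7*x dx = 63/2;
  ∫_0^3 -6 dx = -18.
Sum: 81 − 72 + 63/2 − 18 = 45/2.
So LHS = 45/2.
∫_0^3 v(x) φ(x) dx = ∫_0^3 (12*x^3 - 39*x^2 + 9*x) dx. Term by term:
  ∫_0^3 12*x^3 dx = 243;  ∫_0^3 -39*x^2 dx = -351;  ∫_0^3 9*x dx = 81/2.
Sum: 243 − 351 + 81/2 = -135/2.
So RHS = -∫_0^3 v(x) φ(x) dx = 135/2.
LHS − RHS = -45 ≠ 0, so the identity fails.
(For a valid weak derivative the identity must hold for EVERY test function, in particular this one. The failure shows v is NOT the weak derivative of u.)
Correct weak derivative would be u'(x) = 1 - 4*x.


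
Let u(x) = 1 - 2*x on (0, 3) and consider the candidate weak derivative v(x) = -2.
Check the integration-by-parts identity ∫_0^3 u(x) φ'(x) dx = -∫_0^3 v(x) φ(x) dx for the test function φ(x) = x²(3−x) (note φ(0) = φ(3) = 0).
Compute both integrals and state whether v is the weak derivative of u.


LHS = 27/2, RHS = 27/2. Yes, v = u' weakly.

u(x) = 1 - 2*x, classical derivative u'(x) = -2.
φ(x) = x²(3−x), so φ'(x) = 3*x*(2 - x).
Note φ(0) = φ(3) = 0, so the boundary term u·φ vanishes.
LHS = ∫_0^3 u(x) φ'(x) dx = ∫_0^3 (6*x^3 - 15*x^2 + 6*x) dx. Term by term:
  ∫_0^3 6*x^3 dx = 243/2;  ∫_0^3 -15*x^2 dx = -135;  ∫_0^3 6*x dx = 27.
Sum: 243/2 − 135 + 27 = 27/2.
So LHS = 27/2.
∫_0^3 v(x) φ(x) dx = ∫_0^3 (2*x^3 - 6*x^2) dx. Term by term:
  ∫_0^3 2*x^3 dx = 81/2;  ∫_0^3 -6*x^2 dx = -54.
Sum: 81/2 − 54 = -27/2.
So RHS = -∫_0^3 v(x) φ(x) dx = 27/2.
LHS = RHS, so the identity holds for this test φ.
Moreover u is smooth here and v(x) = u'(x) = -2 pointwise, so the identity holds for every test function. Hence v is the weak derivative of u.


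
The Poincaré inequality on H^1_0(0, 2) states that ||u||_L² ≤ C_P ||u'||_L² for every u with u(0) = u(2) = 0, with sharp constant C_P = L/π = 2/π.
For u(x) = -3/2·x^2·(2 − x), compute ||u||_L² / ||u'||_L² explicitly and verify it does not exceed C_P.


||u||_L² / ||u'||_L² = sqrt(14)/7 < C_P = 2/π.

u(x) = -3/2·x^2·(2 − x), so u'(x) = 3*x*(3*x - 4)/2.
u(x) = -3/2·x^2·(2 − x) vanishes at x = 0 and x = 2, so u ∈ H^1_0(0, 2). Differentiate via the product rule and integrate the resulting polynomials term by term.
  ∫_0^2 u² dx = ∫_0^2 (9*x^6/4 - 9*x^5 + 9*x^4) dx. Term by term:
    ∫_0^2 9*x^6/4 dx = 288/7;  ∫_0^2 -9*x^5 dx = -96;  ∫_0^2 9*x^4 dx = 288/5.
  Sum: 288/7 − 96 + 288/5 = 96/35.
  ∫_0^2 (u')² dx = ∫_0^2 (81*x^4/4 - 54*x^3 + 36*x^2) dx. Term by term:
    ∫_0^2 81*x^4/4 dx = 648/5;  ∫_0^2 -54*x^3 dx = -216;  ∫_0^2 36*x^2 dx = 96.
  Sum: 648/5 − 216 + 96 = 48/5.
∫_0^2 u² dx = 96/35, so ||u||_L² = 4*sqrt(210)/35.
∫_0^2 (u')² dx = 48/5, so ||u'||_L² = 4*sqrt(15)/5.
Ratio ||u||_L² / ||u'||_L² = sqrt(14)/7.
Sharp Poincaré constant on H^1_0(0, 2) is C_P = L/π = 2/π, achieved by sin(π/2·x).
A polynomial bump cannot attain the sharp Poincaré constant (only the first sine eigenfunction does), so the ratio is strictly less than C_P, consistent with ||u||_L² ≤ C_P ||u'||_L².


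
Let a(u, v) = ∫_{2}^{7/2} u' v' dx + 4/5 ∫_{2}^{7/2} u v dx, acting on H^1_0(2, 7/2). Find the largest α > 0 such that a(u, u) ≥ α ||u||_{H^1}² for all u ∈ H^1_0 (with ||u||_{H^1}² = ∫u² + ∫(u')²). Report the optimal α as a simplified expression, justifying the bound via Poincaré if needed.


α = 4*(9 + 5*π^2)/(5*(9 + 4*π^2))

Coercivity of a(·,·) on H^1_0(2, 7/2) means a(u, u) ≥ α ||u||_{H^1}² for every u ∈ H^1_0.
The interval has length L = 3/2, and Poincaré/coercivity depend only on L. Here a(u, u) = ∫(u')² + (4/5)·∫u².
Here 0 < c = 4/5 < 1. The condition a(u,u) ≥ α||u||_{H^1}² reads (1−α)∫(u')² ≥ (α−c)∫u². Any admissible α is ≤ 1 (rapidly oscillating u have ∫u²/∫(u')² → 0), and α = 1 would force 0 ≥ (1−c)∫u², impossible since c < 1; so 1−α > 0. By the sharp Poincaré inequality on H^1_0 of an interval of length L, ∫(u')² ≥ (π/L)²∫u² with equality for the first sine mode sin(π(x−x₀)/L) (x₀ the left endpoint), so the inequality holds for all u iff (1−α)(π/L)² ≥ α − c, i.e. α ≤ ((π/L)² + c)/((π/L)² + 1) = (1 + c(L/π)²)/(1 + (L/π)²). With (π/L)² = 4*π^2/9 and c = 4/5, the largest admissible constant is α = ((π/L)² + c)/((π/L)² + 1).
Simplifying, α = 4*(9 + 5*π^2)/(5*(9 + 4*π^2)).


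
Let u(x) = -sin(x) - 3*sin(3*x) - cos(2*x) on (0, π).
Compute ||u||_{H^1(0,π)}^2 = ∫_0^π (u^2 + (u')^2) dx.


||u||_{H^1(0,π)}^2 = 88/3 + 97*π/2

u'(x) = 2*sin(2*x) - cos(x) - 9*cos(3*x).
Expand u² and (u')² and integrate term by term on (0, π), using: for integers n ≥ 1, ∫_0^π sin²(nx) dx = ∫_0^π cos²(nx) dx = π/2; for n ≠ n', ∫_0^π sin(nx)sin(n'x) dx = ∫_0^π cos(nx)cos(n'x) dx = 0; and by product-to-sum, ∫_0^π sin(nx)cos(n'x) dx = ½∫_0^π [sin((n+n')x) + sin((n−n')x)] dx, which is 0 when n+n' is even and 2n/(n²−n'²) when n+n' is odd (it need not vanish on (0, π)).
  u² squared terms: (-1)²·∫cos(2x)² dx = 1·π/2 = π/2;  (-1)²·∫sin(x)² dx = 1·π/2 = π/2;  (-3)²·∫sin(3x)² dx = 9·π/2 = 9*π/2.
  u² cross terms: 2·(-1)·(-1)·∫cos(2x)·sin(x) dx = 2·(-2/3) = -4/3;  2·(-1)·(-3)·∫cos(2x)·sin(3x) dx = 6·(6/5) = 36/5;  2·(-1)·(-3)·∫sin(x)·sin(3x) dx = 6·(0) = 0.
  So ∫_0^π u² dx = π/2 + π/2 + 9*π/2 − 4/3 + 36/5 + 0 = 88/15 + 11*π/2.
  (u')² squared terms: (-1)²·∫cos(x)² dx = 1·π/2 = π/2;  (-9)²·∫cos(3x)² dx = 81·π/2 = 81*π/2;  (2)²·∫sin(2x)² dx = 4·π/2 = 2*π.
  (u')² cross terms: 2·(-1)·(-9)·∫cos(x)·cos(3x) dx = 18·(0) = 0;  2·(-1)·(2)·∫cos(x)·sin(2x) dx = -4·(4/3) = -16/3;  2·(-9)·(2)·∫cos(3x)·sin(2x) dx = -36·(-4/5) = 144/5.
  So ∫_0^π (u')² dx = π/2 + 81*π/2 + 2*π + 0 − 16/3 + 144/5 = 352/15 + 43*π.
||u||_{H^1}^2 = (88/15 + 11*π/2) + (352/15 + 43*π) = 88/3 + 97*π/2.


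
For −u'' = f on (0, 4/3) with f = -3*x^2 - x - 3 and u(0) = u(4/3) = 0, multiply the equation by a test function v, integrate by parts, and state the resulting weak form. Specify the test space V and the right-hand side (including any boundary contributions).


V = H^1_0(0, 4/3) (so v(0) = v(4/3) = 0); weak form: ∫_0^4/3 u'v' dx = ∫_0^4/3 (-3*x^2 - x - 3) v dx for all v ∈ V.

Multiply both sides by a test function v and integrate from 0 to 4/3:
  ∫_0^4/3 −u''(x) v(x) dx = ∫_0^4/3 f(x) v(x) dx.
Integrate the LHS by parts once:
  ∫_0^4/3 −u'' v dx = −[u'(x) v(x)]_0^4/3 + ∫_0^4/3 u'(x) v'(x) dx.
Thus ∫_0^4/3 u'(x) v'(x) dx = ∫_0^4/3 f(x) v(x) dx + [u'(x) v(x)]_0^4/3.
Choose V so that boundary terms are either known or forced to vanish.
u is Dirichlet: u(0) = u(4/3) = 0. Let V = H^1_0(0, 4/3); then v(0) = v(4/3) = 0, and [u' v]_0^4/3 = 0.
Weak formulation: find u (satisfying any essential BC) such that ∫_0^4/3 u'(x) v'(x) dx = ∫_0^4/3 f v dx for all v ∈ V.
Substituting f(x) = -3*x^2 - x - 3, the right-hand side is ∫_0^4/3 (-3*x^2 - x - 3) v dx.


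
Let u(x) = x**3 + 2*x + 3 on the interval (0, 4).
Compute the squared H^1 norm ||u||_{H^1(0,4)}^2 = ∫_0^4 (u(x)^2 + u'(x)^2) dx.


||u||_{H^1}^2 = 617012/105

The H^1 norm (squared) on an interval (0, L) is
  ||u||_{H^1}^2 = ∫_0^L u(x)^2 dx + ∫_0^L u'(x)^2 dx.
Compute u'(x) = 3*x**2 + 2.
Then u(x)^2 = x**6 + 4*x**4 + 6*x**3 + 4*x**2 + 12*x + 9 and u'(x)^2 = 9*x**4 + 12*x**2 + 4.
Integrate each monomial from 0 to 4 using ∫_0^4 c·x^n dx = c·4^(n+1)/(n+1):
  ∫_0^4 u(x)^2 dx = ∫_0^4 (x^6 + 4*x^4 + 6*x^3 + 4*x^2 + 12*x + 9) dx. Term by term:
    ∫_0^4 x^6 dx = 16384/7;  ∫_0^4 4*x^4 dx = 4096/5;  ∫_0^4 6*x^3 dx = 384;
    ∫_0^4 4*x^2 dx = 256/3;  ∫_0^4 12*x dx = 96;  ∫_0^4 9 dx = 36.
  Sum: 16384/7 + 4096/5 + 384 + 256/3 + 96 + 36 = 394916/105.
  ∫_0^4 u'(x)^2 dx = ∫_0^4 (9*x^4 + 12*x^2 + 4) dx. Term by term:
    ∫_0^4 9*x^4 dx = 9216/5;  ∫_0^4 12*x^2 dx = 256;  ∫_0^4 4 dx = 16.
  Sum: 9216/5 + 256 + 16 = 10576/5.
Adding: ||u||_{H^1}^2 = 394916/105 + 10576/5 = 617012/105.


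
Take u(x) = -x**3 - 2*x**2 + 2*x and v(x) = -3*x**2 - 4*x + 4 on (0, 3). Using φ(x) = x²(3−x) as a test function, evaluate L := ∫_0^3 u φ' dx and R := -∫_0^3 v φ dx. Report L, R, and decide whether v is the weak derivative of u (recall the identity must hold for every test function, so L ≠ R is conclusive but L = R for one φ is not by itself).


LHS = 108, RHS = 189/2. No, v is not the weak derivative of u.

u(x) = -x**3 - 2*x**2 + 2*x, classical derivative u'(x) = -3*x**2 - 4*x + 2.
φ(x) = x²(3−x), so φ'(x) = 3*x*(2 - x).
Note φ(0) = φ(3) = 0, so the boundary term u·φ vanishes.
LHS = ∫_0^3 u(x) φ'(x) dx = ∫_0^3 (3*x^5 - 18*x^3 + 12*x^2) dx. Term by term:
  ∫_0^3 3*x^5 dx = 729/2;  ∫_0^3 -18*x^3 dx = -729/2;  ∫_0^3 12*x^2 dx = 108.
Sum: 729/2 − 729/2 + 108 = 108.
So LHS = 108.
∫_0^3 v(x) φ(x) dx = ∫_0^3 (3*x^5 - 5*x^4 - 16*x^3 + 12*x^2) dx. Term by term:
  ∫_0^3 3*x^5 dx = 729/2;  ∫_0^3 -5*x^4 dx = -243;  ∫_0^3 -16*x^3 dx = -324;
  ∫_0^3 12*x^2 dx = 108.
Sum: 729/2 − 243 − 324 + 108 = -189/2.
So RHS = -∫_0^3 v(x) φ(x) dx = 189/2.
LHS − RHS = 27/2 ≠ 0, so the identity fails.
(For a valid weak derivative the identity must hold for EVERY test function, in particular this one. The failure shows v is NOT the weak derivative of u.)
Correct weak derivative would be u'(x) = -3*x**2 - 4*x + 2.


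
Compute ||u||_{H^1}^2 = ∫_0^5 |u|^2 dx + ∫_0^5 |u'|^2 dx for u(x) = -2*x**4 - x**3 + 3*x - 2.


||u||_{H^1}^2 = 237145165/126

The H^1 norm (squared) on an interval (0, L) is
  ||u||_{H^1}^2 = ∫_0^L u(x)^2 dx + ∫_0^L u'(x)^2 dx.
Compute u'(x) = -8*x**3 - 3*x**2 + 3.
Then u(x)^2 = 4*x**8 + 4*x**7 + x**6 - 12*x**5 + 2*x**4 + 4*x**3 + 9*x**2 - 12*x + 4 and u'(x)^2 = 64*x**6 + 48*x**5 + 9*x**4 - 48*x**3 - 18*x**2 + 9.
Integrate each monomial from 0 to 5 using ∫_0^5 c·x^n dx = c·5^(n+1)/(n+1):
  ∫_0^5 u(x)^2 dx = ∫_0^5 (4*x^8 + 4*x^7 + x^6 - 12*x^5 + 2*x^4 + 4*x^3 + 9*x^2 - 12*x + 4) dx. Term by term:
    ∫_0^5 4*x^8 dx = 7812500/9;  ∫_0^5 4*x^7 dx = 390625/2;  ∫_0^5 x^6 dx = 78125/7;
    ∫_0^5 -12*x^5 dx = -31250;  ∫_0^5 2*x^4 dx = 1250;  ∫_0^5 4*x^3 dx = 625;
    ∫_0^5 9*x^2 dx = 375;  ∫_0^5 -12*x dx = -150;  ∫_0^5 4 dx = 20.
  Sum: 7812500/9 + 390625/2 + 78125/7 − 31250 + 1250 + 625 + 375 − 150 + 20 = 131720245/126.
  ∫_0^5 u'(x)^2 dx = ∫_0^5 (64*x^6 + 48*x^5 + 9*x^4 - 48*x^3 - 18*x^2 + 9) dx. Term by term:
    ∫_0^5 64*x^6 dx = 5000000/7;  ∫_0^5 48*x^5 dx = 125000;  ∫_0^5 9*x^4 dx = 5625;
    ∫_0^5 -48*x^3 dx = -7500;  ∫_0^5 -18*x^2 dx = -750;  ∫_0^5 9 dx = 45.
  Sum: 5000000/7 + 125000 + 5625 − 7500 − 750 + 45 = 5856940/7.
Adding: ||u||_{H^1}^2 = 131720245/126 + 5856940/7 = 237145165/126.


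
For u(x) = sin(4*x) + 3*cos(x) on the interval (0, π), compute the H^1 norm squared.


||u||_{H^1(0,π)}^2 = 32/5 + 35*π/2

u'(x) = -3*sin(x) + 4*cos(4*x).
Expand u² and (u')² and integrate term by term on (0, π), using: for integers n ≥ 1, ∫_0^π sin²(nx) dx = ∫_0^π cos²(nx) dx = π/2; for n ≠ n', ∫_0^π sin(nx)sin(n'x) dx = ∫_0^π cos(nx)cos(n'x) dx = 0; and by product-to-sum, ∫_0^π sin(nx)cos(n'x) dx = ½∫_0^π [sin((n+n')x) + sin((n−n')x)] dx, which is 0 when n+n' is even and 2n/(n²−n'²) when n+n' is odd (it need not vanish on (0, π)).
  u² squared terms: (3)²·∫cos(x)² dx = 9·π/2 = 9*π/2;  (1)²·∫sin(4x)² dx = 1·π/2 = π/2.
  u² cross terms: 2·(3)·(1)·∫cos(x)·sin(4x) dx = 6·(8/15) = 16/5.
  So ∫_0^π u² dx = 9*π/2 + π/2 + 16/5 = 16/5 + 5*π.
  (u')² squared terms: (-3)²·∫sin(x)² dx = 9·π/2 = 9*π/2;  (4)²·∫cos(4x)² dx = 16·π/2 = 8*π.
  (u')² cross terms: 2·(-3)·(4)·∫sin(x)·cos(4x) dx = -24·(-2/15) = 16/5.
  So ∫_0^π (u')² dx = 9*π/2 + 8*π + 16/5 = 16/5 + 25*π/2.
||u||_{H^1}^2 = (16/5 + 5*π) + (16/5 + 25*π/2) = 32/5 + 35*π/2.


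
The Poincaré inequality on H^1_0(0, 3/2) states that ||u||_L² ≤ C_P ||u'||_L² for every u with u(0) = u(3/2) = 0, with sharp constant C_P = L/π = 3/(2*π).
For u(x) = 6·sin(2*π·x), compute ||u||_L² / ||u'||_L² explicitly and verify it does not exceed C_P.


||u||_L² / ||u'||_L² = 1/(2*π) < C_P = 3/(2*π).

u(x) = 6·sin(2*π·x), so u'(x) = 12*π*cos(2*π*x).
Writing u(x) = A·sin(kπx/L) with A = 6 and k = 3, use ∫_0^L sin²(kπx/L) dx = L/2 and ∫_0^L cos²(kπx/L) dx = L/2.
u² = 36·sin²(2*π·x) and (u')² = 144*π^2·cos²(2*π·x), and each of sin², cos² integrates to L/2 = 3/4 over (0, 3/2).
∫_0^3/2 u² dx = 27, so ||u||_L² = 3*sqrt(3).
∫_0^3/2 (u')² dx = 108*π^2, so ||u'||_L² = 6*sqrt(3)*π.
Ratio ||u||_L² / ||u'||_L² = 1/(2*π).
Sharp Poincaré constant on H^1_0(0, 3/2) is C_P = L/π = 3/(2*π), achieved by sin(2*π/3·x).
This is the k = 3 harmonic; the ratio L/(kπ) is strictly less than C_P = L/π, consistent with the sharp inequality ||u||_L² ≤ C_P ||u'||_L².


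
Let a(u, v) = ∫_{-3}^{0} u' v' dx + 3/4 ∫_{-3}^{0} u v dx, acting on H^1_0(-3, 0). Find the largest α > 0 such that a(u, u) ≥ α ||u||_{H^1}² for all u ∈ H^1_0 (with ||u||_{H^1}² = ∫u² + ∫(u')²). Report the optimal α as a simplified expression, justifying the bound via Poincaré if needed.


α = (27/4 + π^2)/(9 + π^2)

Coercivity of a(·,·) on H^1_0(-3, 0) means a(u, u) ≥ α ||u||_{H^1}² for every u ∈ H^1_0.
The interval has length L = 3, and Poincaré/coercivity depend only on L. Here a(u, u) = ∫(u')² + (3/4)·∫u².
Here 0 < c = 3/4 < 1. The condition a(u,u) ≥ α||u||_{H^1}² reads (1−α)∫(u')² ≥ (α−c)∫u². Any admissible α is ≤ 1 (rapidly oscillating u have ∫u²/∫(u')² → 0), and α = 1 would force 0 ≥ (1−c)∫u², impossible since c < 1; so 1−α > 0. By the sharp Poincaré inequality on H^1_0 of an interval of length L, ∫(u')² ≥ (π/L)²∫u² with equality for the first sine mode sin(π(x−x₀)/L) (x₀ the left endpoint), so the inequality holds for all u iff (1−α)(π/L)² ≥ α − c, i.e. α ≤ ((π/L)² + c)/((π/L)² + 1) = (1 + c(L/π)²)/(1 + (L/π)²). With (π/L)² = π^2/9 and c = 3/4, the largest admissible constant is α = ((π/L)² + c)/((π/L)² + 1).
Simplifying, α = (27/4 + π^2)/(9 + π^2).


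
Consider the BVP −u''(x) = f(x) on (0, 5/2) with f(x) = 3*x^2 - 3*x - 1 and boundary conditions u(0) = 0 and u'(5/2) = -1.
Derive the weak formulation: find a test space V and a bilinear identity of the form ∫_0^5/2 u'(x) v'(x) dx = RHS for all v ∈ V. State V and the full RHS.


V = {v ∈ H^1(0, 5/2) : v(0) = 0} (test functions vanish at x = 0 where u is specified); weak form: ∫_0^5/2 u'v' dx = ∫_0^5/2 (3*x^2 - 3*x - 1) v dx − v(5/2) for all v ∈ V.

Multiply both sides by a test function v and integrate from 0 to 5/2:
  ∫_0^5/2 −u''(x) v(x) dx = ∫_0^5/2 f(x) v(x) dx.
Integrate the LHS by parts once:
  ∫_0^5/2 −u'' v dx = −[u'(x) v(x)]_0^5/2 + ∫_0^5/2 u'(x) v'(x) dx.
Thus ∫_0^5/2 u'(x) v'(x) dx = ∫_0^5/2 f(x) v(x) dx + [u'(x) v(x)]_0^5/2.
Choose V so that boundary terms are either known or forced to vanish.
Mixed BC: u(0) = 0 (Dirichlet) and u'(5/2) = -1 (Neumann). Define V = {v ∈ H^1(0, 5/2) : v(0) = 0}. Then [u' v]_0^5/2 = u'(5/2)·v(5/2) − u'(0)·0 = − v(5/2).
Weak formulation: find u (satisfying any essential BC) such that ∫_0^5/2 u'(x) v'(x) dx = ∫_0^5/2 f v dx − v(5/2) for all v ∈ V (Dirichlet at 0 absorbed into V; Neumann datum at x = 5/2 contributes the boundary term).
Substituting f(x) = 3*x^2 - 3*x - 1, the right-hand side is ∫_0^5/2 (3*x^2 - 3*x - 1) v dx − v(5/2).


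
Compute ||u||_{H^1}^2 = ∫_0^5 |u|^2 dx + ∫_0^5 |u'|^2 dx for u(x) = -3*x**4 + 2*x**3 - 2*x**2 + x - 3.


||u||_{H^1}^2 = 39592375/14

The H^1 norm (squared) on an interval (0, L) is
  ||u||_{H^1}^2 = ∫_0^L u(x)^2 dx + ∫_0^L u'(x)^2 dx.
Compute u'(x) = -12*x**3 + 6*x**2 - 4*x + 1.
Then u(x)^2 = 9*x**8 - 12*x**7 + 16*x**6 - 14*x**5 + 26*x**4 - 16*x**3 + 13*x**2 - 6*x + 9 and u'(x)^2 = 144*x**6 - 144*x**5 + 132*x**4 - 72*x**3 + 28*x**2 - 8*x + 1.
Integrate each monomial from 0 to 5 using ∫_0^5 c·x^n dx = c·5^(n+1)/(n+1):
  ∫_0^5 u(x)^2 dx = ∫_0^5 (9*x^8 - 12*x^7 + 16*x^6 - 14*x^5 + 26*x^4 - 16*x^3 + 13*x^2 - 6*x + 9) dx. Term by term:
    ∫_0^5 9*x^8 dx = 1953125;  ∫_0^5 -12*x^7 dx = -1171875/2;  ∫_0^5 16*x^6 dx = 1250000/7;
    ∫_0^5 -14*x^5 dx = -109375/3;  ∫_0^5 26*x^4 dx = 16250;  ∫_0^5 -16*x^3 dx = -2500;
    ∫_0^5 13*x^2 dx = 1625/3;  ∫_0^5 -6*x dx = -75;  ∫_0^5 9 dx = 45.
  Sum: 1953125 − 1171875/2 + 1250000/7 − 109375/3 + 16250 − 2500 + 1625/3 − 75 + 45 = 63989615/42.
  ∫_0^5 u'(x)^2 dx = ∫_0^5 (144*x^6 - 144*x^5 + 132*x^4 - 72*x^3 + 28*x^2 - 8*x + 1) dx. Term by term:
    ∫_0^5 144*x^6 dx = 11250000/7;  ∫_0^5 -144*x^5 dx = -375000;  ∫_0^5 132*x^4 dx = 82500;
    ∫_0^5 -72*x^3 dx = -11250;  ∫_0^5 28*x^2 dx = 3500/3;  ∫_0^5 -8*x dx = -100;
    ∫_0^5 1 dx = 5.
  Sum: 11250000/7 − 375000 + 82500 − 11250 + 3500/3 − 100 + 5 = 27393755/21.
Adding: ||u||_{H^1}^2 = 63989615/42 + 27393755/21 = 39592375/14.
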